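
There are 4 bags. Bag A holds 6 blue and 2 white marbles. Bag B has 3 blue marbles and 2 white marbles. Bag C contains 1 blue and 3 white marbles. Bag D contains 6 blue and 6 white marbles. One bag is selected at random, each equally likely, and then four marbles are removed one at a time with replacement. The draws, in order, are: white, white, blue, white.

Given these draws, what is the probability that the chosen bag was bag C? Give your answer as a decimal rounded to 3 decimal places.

0.484

Compute the likelihood of the observed sequence for each case: P(data | bag A) = (2/8)(2/8)(6/8)(2/8) = 0.011719; P(data | bag B) = (2/5)(2/5)(3/5)(2/5) = 0.0384; P(data | bag C) = (3/4)(3/4)(1/4)(3/4) = 0.10547; P(data | bag D) = (6/12)(6/12)(6/12)(6/12) = 0.0625.
The prior-weighted likelihoods are 1/4 · 0.011719 = 0.0029297, 1/4 · 0.0384 = 0.0096, 1/4 · 0.10547 = 0.026367, 1/4 · 0.0625 = 0.015625; summing to 0.054522.
Therefore the posterior P(bag C | data) = (0.026367) / (0.054522) = 0.48361.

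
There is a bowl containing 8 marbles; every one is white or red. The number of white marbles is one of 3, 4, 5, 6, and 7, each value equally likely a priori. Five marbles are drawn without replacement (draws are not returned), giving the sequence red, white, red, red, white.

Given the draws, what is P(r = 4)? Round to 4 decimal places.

0.3750

Compute the likelihood of the observed sequence for each case: P(data | r = 3) = (5/8)(3/7)(4/6)(3/5)(2/4) = 3/56; P(data | r = 4) = (4/8)(4/7)(3/6)(2/5)(3/4) = 3/70; P(data | r = 5) = (3/8)(5/7)(2/6)(1/5)(4/4) = 1/56; P(data | r = 6) = (2/8)(6/7)(1/6)(0/5) = 0; P(data | r = 7) = (1/8)(7/7)(0/6) = 0.
The prior-weighted likelihoods are 1/5 · 3/56 = 3/280, 1/5 · 3/70 = 3/350, 1/5 · 1/56 = 1/280, 1/5 · 0 = 0, 1/5 · 0 = 0; summing to 4/175.
So P(r = 4 | data) = (3/350) / (4/175) = 3/8.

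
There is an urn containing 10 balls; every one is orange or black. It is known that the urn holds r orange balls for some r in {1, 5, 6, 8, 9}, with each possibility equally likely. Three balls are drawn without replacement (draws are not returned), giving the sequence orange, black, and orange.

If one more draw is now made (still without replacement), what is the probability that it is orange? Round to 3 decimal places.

0.692

The likelihood of the observed sequence under each hypothesis: P(data | r = 1) = (1/10)(9/9)(0/8) = 0; P(data | r = 5) = (5/10)(5/9)(4/8) = 5/36; P(data | r = 6) = (6/10)(4/9)(5/8) = 1/6; P(data | r = 8) = (8/10)(2/9)(7/8) = 7/45; P(data | r = 9) = (9/10)(1/9)(8/8) = 1/10.
Weighting by the prior gives 1/5 · 0 = 0, 1/5 · 5/36 = 1/36, 1/5 · 1/6 = 1/30, 1/5 · 7/45 = 7/225, 1/5 · 1/10 = 1/50; these sum to 101/900.
The posterior is then P(r = 1 | data) = 0, P(r = 5 | data) = 25/101, P(r = 6 | data) = 30/101, P(r = 8 | data) = 28/101, P(r = 9 | data) = 18/101.
Averaging over the posterior, P(orange next | data) = (3/7)(25/101) + (4/7)(30/101) + (6/7)(28/101) + (1)(18/101) = 489/707.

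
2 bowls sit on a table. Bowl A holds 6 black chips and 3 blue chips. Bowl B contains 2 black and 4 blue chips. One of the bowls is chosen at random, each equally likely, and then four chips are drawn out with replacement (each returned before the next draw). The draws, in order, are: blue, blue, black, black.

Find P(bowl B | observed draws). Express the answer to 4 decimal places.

For each hypothesis, P(data | H) works out to: P(data | bowl A) = (3/9)(3/9)(6/9)(6/9) = 4/81; P(data | bowl B) = (4/6)(4/6)(2/6)(2/6) = 4/81.
Multiplying each by its prior: 1/2 · 4/81 = 2/81, 1/2 · 4/81 = 2/81; these sum to 4/81.
By Bayes' rule, P(bowl B | data) = (2/81) / (4/81) = 1/2.

0.5000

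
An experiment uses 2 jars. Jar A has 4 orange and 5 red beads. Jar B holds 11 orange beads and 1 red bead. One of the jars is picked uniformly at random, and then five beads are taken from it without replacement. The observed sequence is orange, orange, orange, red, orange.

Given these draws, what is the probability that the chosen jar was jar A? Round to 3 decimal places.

0.087

Compute the likelihood of the observed sequence for each case: P(data | jar A) = (4/9)(3/8)(2/7)(5/6)(1/5) = 1/126; P(data | jar B) = (11/12)(10/11)(9/10)(1/9)(8/8) = 1/12.
Multiplying each by its prior: 1/2 · 1/126 = 1/252, 1/2 · 1/12 = 1/24; summing to 23/504.
So P(jar A | data) = (1/252) / (23/504) = 2/23.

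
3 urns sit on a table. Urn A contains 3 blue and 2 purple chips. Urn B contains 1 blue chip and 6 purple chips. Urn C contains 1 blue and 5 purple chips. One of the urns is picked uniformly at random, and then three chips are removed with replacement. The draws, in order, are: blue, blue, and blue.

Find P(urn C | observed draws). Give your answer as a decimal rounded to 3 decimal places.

The likelihood of the observed sequence under each hypothesis: P(data | urn A) = (3/5)(3/5)(3/5) = 0.216; P(data | urn B) = (1/7)(1/7)(1/7) = 0.0029155; P(data | urn C) = (1/6)(1/6)(1/6) = 0.0046296.
Weighting by the prior gives 1/3 · 0.216 = 0.072, 1/3 · 0.0029155 = 0.00097182, 1/3 · 0.0046296 = 0.0015432; with total 0.074515.
Hence P(urn C | data) = (0.0015432) / (0.074515) = 0.02071.

0.021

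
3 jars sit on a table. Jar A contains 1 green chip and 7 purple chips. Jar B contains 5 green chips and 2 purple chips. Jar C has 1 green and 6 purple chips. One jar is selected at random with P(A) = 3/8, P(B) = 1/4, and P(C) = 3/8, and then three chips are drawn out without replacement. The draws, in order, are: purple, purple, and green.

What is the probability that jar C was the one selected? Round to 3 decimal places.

For each hypothesis, P(data | H) works out to: P(data | jar A) = (7/8)(6/7)(1/6) = 0.125; P(data | jar B) = (2/7)(1/6)(5/5) = 0.047619; P(data | jar C) = (6/7)(5/6)(1/5) = 0.14286.
Weighting by the prior gives 3/8 · 0.125 = 0.046875, 1/4 · 0.047619 = 0.011905, 3/8 · 0.14286 = 0.053571; these sum to 0.11235.
Hence P(jar C | data) = (0.053571) / (0.11235) = 0.47682.

0.477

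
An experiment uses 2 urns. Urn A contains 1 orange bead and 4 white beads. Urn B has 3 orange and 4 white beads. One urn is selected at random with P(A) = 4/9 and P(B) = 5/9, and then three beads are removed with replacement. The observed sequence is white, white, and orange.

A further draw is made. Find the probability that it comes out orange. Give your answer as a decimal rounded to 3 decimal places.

Compute the likelihood of the observed sequence for each case: P(data | urn A) = (4/5)(4/5)(1/5) = 0.128; P(data | urn B) = (4/7)(4/7)(3/7) = 0.13994.
The prior-weighted likelihoods are 4/9 · 0.128 = 0.056889, 5/9 · 0.13994 = 0.077745; summing to 0.13463.
The posterior is then P(urn A | data) = 0.42254, P(urn B | data) = 0.57746.
The predictive probability is P(orange next | data) = (1/5)(0.42254) + (3/7)(0.57746) = 0.33199.

0.332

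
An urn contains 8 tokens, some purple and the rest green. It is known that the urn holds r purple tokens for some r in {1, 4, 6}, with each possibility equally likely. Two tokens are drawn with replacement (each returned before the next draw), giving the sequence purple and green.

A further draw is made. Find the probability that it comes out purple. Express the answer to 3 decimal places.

0.511

The likelihood of the observed sequence under each hypothesis: P(data | r = 1) = (1/8)(7/8) = 7/64; P(data | r = 4) = (4/8)(4/8) = 1/4; P(data | r = 6) = (6/8)(2/8) = 3/16.
Weighting by the prior gives 1/3 · 7/64 = 7/192, 1/3 · 1/4 = 1/12, 1/3 · 3/16 = 1/16; these sum to 35/192.
Normalising, the posterior is P(r = 1 | data) = 1/5, P(r = 4 | data) = 16/35, P(r = 6 | data) = 12/35.
Averaging over the posterior, P(purple next | data) = (1/8)(1/5) + (1/2)(16/35) + (3/4)(12/35) = 143/280.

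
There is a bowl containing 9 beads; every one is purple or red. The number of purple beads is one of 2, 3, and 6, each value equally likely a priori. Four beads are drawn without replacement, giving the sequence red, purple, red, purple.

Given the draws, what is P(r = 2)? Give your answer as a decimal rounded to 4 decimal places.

0.1892

For each hypothesis, P(data | H) works out to: P(data | r = 2) = (7/9)(2/8)(6/7)(1/6) = 1/36; P(data | r = 3) = (6/9)(3/8)(5/7)(2/6) = 5/84; P(data | r = 6) = (3/9)(6/8)(2/7)(5/6) = 5/84.
The prior-weighted likelihoods are 1/3 · 1/36 = 1/108, 1/3 · 5/84 = 5/252, 1/3 · 5/84 = 5/252; these sum to 37/756.
Therefore the posterior P(r = 2 | data) = (1/108) / (37/756) = 7/37.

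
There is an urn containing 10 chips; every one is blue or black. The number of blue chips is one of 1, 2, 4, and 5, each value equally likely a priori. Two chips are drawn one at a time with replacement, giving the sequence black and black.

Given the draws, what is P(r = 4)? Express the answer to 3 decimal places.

Compute the likelihood of the observed sequence for each case: P(data | r = 1) = (9/10)(9/10) = 81/100; P(data | r = 2) = (8/10)(8/10) = 16/25; P(data | r = 4) = (6/10)(6/10) = 9/25; P(data | r = 5) = (5/10)(5/10) = 1/4.
Weighting by the prior gives 1/4 · 81/100 = 81/400, 1/4 · 16/25 = 4/25, 1/4 · 9/25 = 9/100, 1/4 · 1/4 = 1/16; these sum to 103/200.
Therefore the posterior P(r = 4 | data) = (9/100) / (103/200) = 18/103.

0.175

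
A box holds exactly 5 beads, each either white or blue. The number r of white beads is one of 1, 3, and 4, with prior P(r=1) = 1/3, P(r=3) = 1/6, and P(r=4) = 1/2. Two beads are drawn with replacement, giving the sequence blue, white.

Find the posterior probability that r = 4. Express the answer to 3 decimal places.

The likelihood of the observed sequence under each hypothesis: P(data | r = 1) = (4/5)(1/5) = 4/25; P(data | r = 3) = (2/5)(3/5) = 6/25; P(data | r = 4) = (1/5)(4/5) = 4/25.
Weighting by the prior gives 1/3 · 4/25 = 4/75, 1/6 · 6/25 = 1/25, 1/2 · 4/25 = 2/25; with total 13/75.
So P(r = 4 | data) = (2/25) / (13/75) = 6/13.

0.462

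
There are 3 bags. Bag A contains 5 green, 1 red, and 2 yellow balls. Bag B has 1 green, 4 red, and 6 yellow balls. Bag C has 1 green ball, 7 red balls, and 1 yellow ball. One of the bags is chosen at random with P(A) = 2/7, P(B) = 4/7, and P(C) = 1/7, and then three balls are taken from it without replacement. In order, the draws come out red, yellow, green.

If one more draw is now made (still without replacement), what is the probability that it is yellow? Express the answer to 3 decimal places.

0.426

Compute the likelihood of the observed sequence for each case: P(data | bag A) = (1/8)(2/7)(5/6) = 0.029762; P(data | bag B) = (4/11)(6/10)(1/9) = 0.024242; P(data | bag C) = (7/9)(1/8)(1/7) = 0.013889.
Weighting by the prior gives 2/7 · 0.029762 = 0.0085034, 4/7 · 0.024242 = 0.013853, 1/7 · 0.013889 = 0.0019841; these sum to 0.02434.
The posterior is then P(bag A | data) = 0.34935, P(bag B | data) = 0.56913, P(bag C | data) = 0.081516.
So P(yellow next | data) = Σ P(yellow next | H) P(H | data) = (1/5)(0.34935) + (5/8)(0.56913) + (0)(0.081516) = 0.42558.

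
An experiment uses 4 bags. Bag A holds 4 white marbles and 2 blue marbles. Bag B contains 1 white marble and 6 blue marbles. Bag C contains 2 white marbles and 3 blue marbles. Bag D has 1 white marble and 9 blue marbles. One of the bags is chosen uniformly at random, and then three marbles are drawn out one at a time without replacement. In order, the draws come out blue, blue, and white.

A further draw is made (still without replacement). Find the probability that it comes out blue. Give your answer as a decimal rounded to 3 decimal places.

0.673

Under each hypothesis, the probability of the observed sequence is: P(data | bag A) = (2/6)(1/5)(4/4) = 1/15; P(data | bag B) = (6/7)(5/6)(1/5) = 1/7; P(data | bag C) = (3/5)(2/4)(2/3) = 1/5; P(data | bag D) = (9/10)(8/9)(1/8) = 1/10.
The prior-weighted likelihoods are 1/4 · 1/15 = 1/60, 1/4 · 1/7 = 1/28, 1/4 · 1/5 = 1/20, 1/4 · 1/10 = 1/40; summing to 107/840.
The posterior is then P(bag A | data) = 14/107, P(bag B | data) = 30/107, P(bag C | data) = 42/107, P(bag D | data) = 21/107.
The predictive probability is P(blue next | data) = (0)(14/107) + (1)(30/107) + (1/2)(42/107) + (1)(21/107) = 72/107.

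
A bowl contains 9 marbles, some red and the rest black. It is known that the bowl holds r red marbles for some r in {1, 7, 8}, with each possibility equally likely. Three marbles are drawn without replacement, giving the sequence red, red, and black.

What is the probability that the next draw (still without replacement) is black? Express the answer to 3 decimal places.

Under each hypothesis, the probability of the observed sequence is: P(data | r = 1) = (1/9)(0/8) = 0; P(data | r = 7) = (7/9)(6/8)(2/7) = 1/6; P(data | r = 8) = (8/9)(7/8)(1/7) = 1/9.
Multiplying each by its prior: 1/3 · 0 = 0, 1/3 · 1/6 = 1/18, 1/3 · 1/9 = 1/27; with total 5/54.
The posterior is then P(r = 1 | data) = 0, P(r = 7 | data) = 3/5, P(r = 8 | data) = 2/5.
The predictive probability is P(black next | data) = (1/6)(3/5) + (0)(2/5) = 1/10.

0.100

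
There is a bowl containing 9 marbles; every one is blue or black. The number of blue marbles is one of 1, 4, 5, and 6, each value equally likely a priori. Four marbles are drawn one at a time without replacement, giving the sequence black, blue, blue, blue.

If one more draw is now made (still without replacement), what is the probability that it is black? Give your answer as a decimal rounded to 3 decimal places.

0.533

The likelihood of the observed sequence under each hypothesis: P(data | r = 1) = (8/9)(1/8)(0/7) = 0; P(data | r = 4) = (5/9)(4/8)(3/7)(2/6) = 5/126; P(data | r = 5) = (4/9)(5/8)(4/7)(3/6) = 5/63; P(data | r = 6) = (3/9)(6/8)(5/7)(4/6) = 5/42.
The prior-weighted likelihoods are 1/4 · 0 = 0, 1/4 · 5/126 = 5/504, 1/4 · 5/63 = 5/252, 1/4 · 5/42 = 5/168; these sum to 5/84.
Normalising, the posterior is P(r = 1 | data) = 0, P(r = 4 | data) = 1/6, P(r = 5 | data) = 1/3, P(r = 6 | data) = 1/2.
Averaging over the posterior, P(black next | data) = (4/5)(1/6) + (3/5)(1/3) + (2/5)(1/2) = 8/15.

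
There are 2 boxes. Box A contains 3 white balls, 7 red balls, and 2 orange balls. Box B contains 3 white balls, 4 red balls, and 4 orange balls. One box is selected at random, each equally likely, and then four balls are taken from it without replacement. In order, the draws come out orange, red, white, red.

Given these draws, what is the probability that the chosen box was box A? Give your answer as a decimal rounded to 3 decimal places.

0.538

Under each hypothesis, the probability of the observed sequence is: P(data | box A) = (2/12)(7/11)(3/10)(6/9) = 7/330; P(data | box B) = (4/11)(4/10)(3/9)(3/8) = 1/55.
The prior-weighted likelihoods are 1/2 · 7/330 = 7/660, 1/2 · 1/55 = 1/110; summing to 13/660.
So P(box A | data) = (7/660) / (13/660) = 7/13.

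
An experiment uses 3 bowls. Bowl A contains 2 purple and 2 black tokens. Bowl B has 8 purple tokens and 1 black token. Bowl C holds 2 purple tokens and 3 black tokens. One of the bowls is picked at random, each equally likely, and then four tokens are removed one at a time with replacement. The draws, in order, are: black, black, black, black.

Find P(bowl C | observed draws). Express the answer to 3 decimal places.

0.674

Under each hypothesis, the probability of the observed sequence is: P(data | bowl A) = (2/4)(2/4)(2/4)(2/4) = 0.0625; P(data | bowl B) = (1/9)(1/9)(1/9)(1/9) = 0.00015242; P(data | bowl C) = (3/5)(3/5)(3/5)(3/5) = 0.1296.
The prior-weighted likelihoods are 1/3 · 0.0625 = 0.020833, 1/3 · 0.00015242 = 5.0805e-05, 1/3 · 0.1296 = 0.0432; these sum to 0.064084.
Therefore the posterior P(bowl C | data) = (0.0432) / (0.064084) = 0.67411.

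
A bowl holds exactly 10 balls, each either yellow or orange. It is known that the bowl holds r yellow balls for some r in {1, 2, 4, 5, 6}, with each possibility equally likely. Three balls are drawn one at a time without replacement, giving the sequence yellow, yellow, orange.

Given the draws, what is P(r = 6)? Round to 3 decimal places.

0.390

Compute the likelihood of the observed sequence for each case: P(data | r = 1) = (1/10)(0/9) = 0; P(data | r = 2) = (2/10)(1/9)(8/8) = 1/45; P(data | r = 4) = (4/10)(3/9)(6/8) = 1/10; P(data | r = 5) = (5/10)(4/9)(5/8) = 5/36; P(data | r = 6) = (6/10)(5/9)(4/8) = 1/6.
Weighting by the prior gives 1/5 · 0 = 0, 1/5 · 1/45 = 1/225, 1/5 · 1/10 = 1/50, 1/5 · 5/36 = 1/36, 1/5 · 1/6 = 1/30; these sum to 77/900.
So P(r = 6 | data) = (1/30) / (77/900) = 30/77.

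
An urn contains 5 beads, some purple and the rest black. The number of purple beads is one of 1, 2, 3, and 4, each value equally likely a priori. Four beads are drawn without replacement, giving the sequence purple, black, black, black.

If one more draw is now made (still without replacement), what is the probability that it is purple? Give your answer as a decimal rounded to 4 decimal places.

0.3333

For each hypothesis, P(data | H) works out to: P(data | r = 1) = (1/5)(4/4)(3/3)(2/2) = 1/5; P(data | r = 2) = (2/5)(3/4)(2/3)(1/2) = 1/10; P(data | r = 3) = (3/5)(2/4)(1/3)(0/2) = 0; P(data | r = 4) = (4/5)(1/4)(0/3) = 0.
Multiplying each by its prior: 1/4 · 1/5 = 1/20, 1/4 · 1/10 = 1/40, 1/4 · 0 = 0, 1/4 · 0 = 0; these sum to 3/40.
The posterior is then P(r = 1 | data) = 2/3, P(r = 2 | data) = 1/3, P(r = 3 | data) = 0, P(r = 4 | data) = 0.
So P(purple next | data) = Σ P(purple next | H) P(H | data) = (0)(2/3) + (1)(1/3) = 1/3.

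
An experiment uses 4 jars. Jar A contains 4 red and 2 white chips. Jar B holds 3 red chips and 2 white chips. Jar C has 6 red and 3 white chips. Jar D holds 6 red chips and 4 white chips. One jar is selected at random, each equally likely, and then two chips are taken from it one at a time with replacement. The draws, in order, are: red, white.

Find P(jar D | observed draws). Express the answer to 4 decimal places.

The likelihood of the observed sequence under each hypothesis: P(data | jar A) = (4/6)(2/6) = 2/9; P(data | jar B) = (3/5)(2/5) = 6/25; P(data | jar C) = (6/9)(3/9) = 2/9; P(data | jar D) = (6/10)(4/10) = 6/25.
The prior-weighted likelihoods are 1/4 · 2/9 = 1/18, 1/4 · 6/25 = 3/50, 1/4 · 2/9 = 1/18, 1/4 · 6/25 = 3/50; with total 52/225.
Therefore the posterior P(jar D | data) = (3/50) / (52/225) = 27/104.

0.2596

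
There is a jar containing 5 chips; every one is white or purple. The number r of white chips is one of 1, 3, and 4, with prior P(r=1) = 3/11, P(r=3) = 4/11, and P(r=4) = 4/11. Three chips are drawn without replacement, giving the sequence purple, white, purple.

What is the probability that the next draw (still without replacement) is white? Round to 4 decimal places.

0.4000

For each hypothesis, P(data | H) works out to: P(data | r = 1) = (4/5)(1/4)(3/3) = 1/5; P(data | r = 3) = (2/5)(3/4)(1/3) = 1/10; P(data | r = 4) = (1/5)(4/4)(0/3) = 0.
The prior-weighted likelihoods are 3/11 · 1/5 = 3/55, 4/11 · 1/10 = 2/55, 4/11 · 0 = 0; with total 1/11.
The posterior is then P(r = 1 | data) = 3/5, P(r = 3 | data) = 2/5, P(r = 4 | data) = 0.
Averaging over the posterior, P(white next | data) = (0)(3/5) + (1)(2/5) = 2/5.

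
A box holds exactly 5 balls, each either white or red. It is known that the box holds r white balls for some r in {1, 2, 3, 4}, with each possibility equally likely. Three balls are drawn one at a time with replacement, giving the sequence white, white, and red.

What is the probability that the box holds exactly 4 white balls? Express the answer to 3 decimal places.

Compute the likelihood of the observed sequence for each case: P(data | r = 1) = (1/5)(1/5)(4/5) = 4/125; P(data | r = 2) = (2/5)(2/5)(3/5) = 12/125; P(data | r = 3) = (3/5)(3/5)(2/5) = 18/125; P(data | r = 4) = (4/5)(4/5)(1/5) = 16/125.
Weighting by the prior gives 1/4 · 4/125 = 1/125, 1/4 · 12/125 = 3/125, 1/4 · 18/125 = 9/250, 1/4 · 16/125 = 4/125; summing to 1/10.
Hence P(r = 4 | data) = (4/125) / (1/10) = 8/25.

0.320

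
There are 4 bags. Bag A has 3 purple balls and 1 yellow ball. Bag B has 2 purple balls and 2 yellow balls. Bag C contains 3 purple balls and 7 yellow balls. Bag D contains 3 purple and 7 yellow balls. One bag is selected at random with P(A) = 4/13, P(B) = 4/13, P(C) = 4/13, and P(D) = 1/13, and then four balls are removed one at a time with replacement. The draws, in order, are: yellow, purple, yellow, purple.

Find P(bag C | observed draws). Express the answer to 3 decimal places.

For each hypothesis, P(data | H) works out to: P(data | bag A) = (1/4)(3/4)(1/4)(3/4) = 0.035156; P(data | bag B) = (2/4)(2/4)(2/4)(2/4) = 0.0625; P(data | bag C) = (7/10)(3/10)(7/10)(3/10) = 0.0441; P(data | bag D) = (7/10)(3/10)(7/10)(3/10) = 0.0441.
The prior-weighted likelihoods are 4/13 · 0.035156 = 0.010817, 4/13 · 0.0625 = 0.019231, 4/13 · 0.0441 = 0.013569, 1/13 · 0.0441 = 0.0033923; these sum to 0.04701.
So P(bag C | data) = (0.013569) / (0.04701) = 0.28865.

0.289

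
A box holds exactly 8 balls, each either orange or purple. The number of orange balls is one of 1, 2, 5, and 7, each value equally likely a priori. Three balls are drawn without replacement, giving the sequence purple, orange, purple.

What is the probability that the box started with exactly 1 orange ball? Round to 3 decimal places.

For each hypothesis, P(data | H) works out to: P(data | r = 1) = (7/8)(1/7)(6/6) = 1/8; P(data | r = 2) = (6/8)(2/7)(5/6) = 5/28; P(data | r = 5) = (3/8)(5/7)(2/6) = 5/56; P(data | r = 7) = (1/8)(7/7)(0/6) = 0.
Multiplying each by its prior: 1/4 · 1/8 = 1/32, 1/4 · 5/28 = 5/112, 1/4 · 5/56 = 5/224, 1/4 · 0 = 0; summing to 11/112.
Therefore the posterior P(r = 1 | data) = (1/32) / (11/112) = 7/22.

0.318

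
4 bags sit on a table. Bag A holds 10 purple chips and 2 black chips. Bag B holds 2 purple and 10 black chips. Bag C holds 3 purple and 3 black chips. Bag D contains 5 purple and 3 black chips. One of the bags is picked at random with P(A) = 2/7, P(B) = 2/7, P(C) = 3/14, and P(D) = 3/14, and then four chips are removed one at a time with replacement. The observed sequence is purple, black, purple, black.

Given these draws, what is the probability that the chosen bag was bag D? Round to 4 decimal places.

For each hypothesis, P(data | H) works out to: P(data | bag A) = (10/12)(2/12)(10/12)(2/12) = 0.01929; P(data | bag B) = (2/12)(10/12)(2/12)(10/12) = 0.01929; P(data | bag C) = (3/6)(3/6)(3/6)(3/6) = 0.0625; P(data | bag D) = (5/8)(3/8)(5/8)(3/8) = 0.054932.
Multiplying each by its prior: 2/7 · 0.01929 = 0.0055115, 2/7 · 0.01929 = 0.0055115, 3/14 · 0.0625 = 0.013393, 3/14 · 0.054932 = 0.011771; with total 0.036187.
Hence P(bag D | data) = (0.011771) / (0.036187) = 0.32529.

0.3253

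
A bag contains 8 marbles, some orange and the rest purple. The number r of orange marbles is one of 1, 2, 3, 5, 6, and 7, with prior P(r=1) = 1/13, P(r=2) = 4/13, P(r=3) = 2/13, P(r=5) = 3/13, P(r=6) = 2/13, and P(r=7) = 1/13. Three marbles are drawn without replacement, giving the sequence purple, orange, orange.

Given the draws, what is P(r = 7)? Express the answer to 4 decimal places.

0.0933

Compute the likelihood of the observed sequence for each case: P(data | r = 1) = (7/8)(1/7)(0/6) = 0; P(data | r = 2) = (6/8)(2/7)(1/6) = 1/28; P(data | r = 3) = (5/8)(3/7)(2/6) = 5/56; P(data | r = 5) = (3/8)(5/7)(4/6) = 5/28; P(data | r = 6) = (2/8)(6/7)(5/6) = 5/28; P(data | r = 7) = (1/8)(7/7)(6/6) = 1/8.
Multiplying each by its prior: 1/13 · 0 = 0, 4/13 · 1/28 = 1/91, 2/13 · 5/56 = 5/364, 3/13 · 5/28 = 15/364, 2/13 · 5/28 = 5/182, 1/13 · 1/8 = 1/104; these sum to 75/728.
Therefore the posterior P(r = 7 | data) = (1/104) / (75/728) = 7/75.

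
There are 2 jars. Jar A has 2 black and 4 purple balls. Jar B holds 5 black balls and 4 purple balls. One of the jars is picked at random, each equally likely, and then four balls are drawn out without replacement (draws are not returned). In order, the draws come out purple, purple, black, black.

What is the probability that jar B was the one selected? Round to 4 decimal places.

Under each hypothesis, the probability of the observed sequence is: P(data | jar A) = (4/6)(3/5)(2/4)(1/3) = 1/15; P(data | jar B) = (4/9)(3/8)(5/7)(4/6) = 5/63.
Multiplying each by its prior: 1/2 · 1/15 = 1/30, 1/2 · 5/63 = 5/126; with total 23/315.
Therefore the posterior P(jar B | data) = (5/126) / (23/315) = 25/46.

0.5435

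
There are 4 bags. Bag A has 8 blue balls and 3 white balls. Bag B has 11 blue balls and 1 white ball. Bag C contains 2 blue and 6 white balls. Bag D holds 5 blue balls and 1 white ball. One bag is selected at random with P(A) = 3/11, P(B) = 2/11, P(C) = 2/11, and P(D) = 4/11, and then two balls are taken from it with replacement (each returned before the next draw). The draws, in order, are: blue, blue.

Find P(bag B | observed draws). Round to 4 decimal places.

Under each hypothesis, the probability of the observed sequence is: P(data | bag A) = (8/11)(8/11) = 0.52893; P(data | bag B) = (11/12)(11/12) = 0.84028; P(data | bag C) = (2/8)(2/8) = 0.0625; P(data | bag D) = (5/6)(5/6) = 0.69444.
The prior-weighted likelihoods are 3/11 · 0.52893 = 0.14425, 2/11 · 0.84028 = 0.15278, 2/11 · 0.0625 = 0.011364, 4/11 · 0.69444 = 0.25253; these sum to 0.56092.
Hence P(bag B | data) = (0.15278) / (0.56092) = 0.27237.

0.2724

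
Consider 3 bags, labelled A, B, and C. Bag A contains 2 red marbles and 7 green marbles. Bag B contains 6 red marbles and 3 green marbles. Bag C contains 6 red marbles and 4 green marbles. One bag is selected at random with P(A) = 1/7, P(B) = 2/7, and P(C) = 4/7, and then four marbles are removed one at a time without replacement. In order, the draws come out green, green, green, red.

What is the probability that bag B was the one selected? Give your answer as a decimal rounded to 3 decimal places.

The likelihood of the observed sequence under each hypothesis: P(data | bag A) = (7/9)(6/8)(5/7)(2/6) = 0.13889; P(data | bag B) = (3/9)(2/8)(1/7)(6/6) = 0.011905; P(data | bag C) = (4/10)(3/9)(2/8)(6/7) = 0.028571.
The prior-weighted likelihoods are 1/7 · 0.13889 = 0.019841, 2/7 · 0.011905 = 0.0034014, 4/7 · 0.028571 = 0.016327; these sum to 0.039569.
Hence P(bag B | data) = (0.0034014) / (0.039569) = 0.08596.

0.086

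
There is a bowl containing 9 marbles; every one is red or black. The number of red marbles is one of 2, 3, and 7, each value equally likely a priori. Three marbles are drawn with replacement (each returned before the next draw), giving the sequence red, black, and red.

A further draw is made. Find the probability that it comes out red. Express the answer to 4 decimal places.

Compute the likelihood of the observed sequence for each case: P(data | r = 2) = (2/9)(7/9)(2/9) = 0.038409; P(data | r = 3) = (3/9)(6/9)(3/9) = 0.074074; P(data | r = 7) = (7/9)(2/9)(7/9) = 0.13443.
Weighting by the prior gives 1/3 · 0.038409 = 0.012803, 1/3 · 0.074074 = 0.024691, 1/3 · 0.13443 = 0.04481; summing to 0.082305.
The posterior is then P(r = 2 | data) = 0.15556, P(r = 3 | data) = 0.3, P(r = 7 | data) = 0.54444.
So P(red next | data) = Σ P(red next | H) P(H | data) = (2/9)(0.15556) + (1/3)(0.3) + (7/9)(0.54444) = 0.55802.

0.5580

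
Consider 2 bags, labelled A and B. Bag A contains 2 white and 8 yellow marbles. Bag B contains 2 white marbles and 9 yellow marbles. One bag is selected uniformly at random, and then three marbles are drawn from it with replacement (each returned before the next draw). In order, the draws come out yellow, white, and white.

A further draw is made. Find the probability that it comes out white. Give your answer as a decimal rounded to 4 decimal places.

Compute the likelihood of the observed sequence for each case: P(data | bag A) = (8/10)(2/10)(2/10) = 0.032; P(data | bag B) = (9/11)(2/11)(2/11) = 0.027047.
Weighting by the prior gives 1/2 · 0.032 = 0.016, 1/2 · 0.027047 = 0.013524; with total 0.029524.
The posterior is then P(bag A | data) = 0.54194, P(bag B | data) = 0.45806.
So P(white next | data) = Σ P(white next | H) P(H | data) = (1/5)(0.54194) + (2/11)(0.45806) = 0.19167.

0.1917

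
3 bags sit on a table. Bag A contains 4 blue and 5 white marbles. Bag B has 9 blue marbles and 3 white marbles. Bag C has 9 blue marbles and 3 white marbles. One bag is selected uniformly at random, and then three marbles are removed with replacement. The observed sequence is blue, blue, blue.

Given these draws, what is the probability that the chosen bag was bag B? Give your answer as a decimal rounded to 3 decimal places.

0.453

Under each hypothesis, the probability of the observed sequence is: P(data | bag A) = (4/9)(4/9)(4/9) = 0.087791; P(data | bag B) = (9/12)(9/12)(9/12) = 0.42188; P(data | bag C) = (9/12)(9/12)(9/12) = 0.42188.
Multiplying each by its prior: 1/3 · 0.087791 = 0.029264, 1/3 · 0.42188 = 0.14062, 1/3 · 0.42188 = 0.14062; summing to 0.31051.
Hence P(bag B | data) = (0.14062) / (0.31051) = 0.45288.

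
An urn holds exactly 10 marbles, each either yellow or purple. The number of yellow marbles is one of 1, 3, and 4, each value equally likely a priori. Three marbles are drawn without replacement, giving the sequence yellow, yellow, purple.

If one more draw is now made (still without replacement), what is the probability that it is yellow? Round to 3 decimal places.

Compute the likelihood of the observed sequence for each case: P(data | r = 1) = (1/10)(0/9) = 0; P(data | r = 3) = (3/10)(2/9)(7/8) = 7/120; P(data | r = 4) = (4/10)(3/9)(6/8) = 1/10.
Weighting by the prior gives 1/3 · 0 = 0, 1/3 · 7/120 = 7/360, 1/3 · 1/10 = 1/30; summing to 19/360.
Normalising, the posterior is P(r = 1 | data) = 0, P(r = 3 | data) = 7/19, P(r = 4 | data) = 12/19.
The predictive probability is P(yellow next | data) = (1/7)(7/19) + (2/7)(12/19) = 31/133.

0.233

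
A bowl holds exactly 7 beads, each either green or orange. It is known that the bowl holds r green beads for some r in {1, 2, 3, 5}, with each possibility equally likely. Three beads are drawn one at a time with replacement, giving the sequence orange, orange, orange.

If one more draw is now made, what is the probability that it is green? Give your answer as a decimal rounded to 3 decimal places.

0.241

Under each hypothesis, the probability of the observed sequence is: P(data | r = 1) = (6/7)(6/7)(6/7) = 0.62974; P(data | r = 2) = (5/7)(5/7)(5/7) = 0.36443; P(data | r = 3) = (4/7)(4/7)(4/7) = 0.18659; P(data | r = 5) = (2/7)(2/7)(2/7) = 0.023324.
Multiplying each by its prior: 1/4 · 0.62974 = 0.15743, 1/4 · 0.36443 = 0.091108, 1/4 · 0.18659 = 0.046647, 1/4 · 0.023324 = 0.0058309; summing to 0.30102.
Dividing through by the total gives posterior P(r = 1 | data) = 0.523, P(r = 2 | data) = 0.30266, P(r = 3 | data) = 0.15496, P(r = 5 | data) = 0.01937.
Averaging over the posterior, P(green next | data) = (1/7)(0.523) + (2/7)(0.30266) + (3/7)(0.15496) + (5/7)(0.01937) = 0.24144.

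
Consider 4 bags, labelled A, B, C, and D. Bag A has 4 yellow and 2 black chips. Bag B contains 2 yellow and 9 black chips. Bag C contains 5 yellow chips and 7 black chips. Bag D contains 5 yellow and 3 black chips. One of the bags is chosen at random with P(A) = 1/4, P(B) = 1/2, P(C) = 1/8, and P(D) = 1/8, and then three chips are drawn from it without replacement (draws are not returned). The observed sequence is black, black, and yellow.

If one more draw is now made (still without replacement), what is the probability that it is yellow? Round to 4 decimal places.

Under each hypothesis, the probability of the observed sequence is: P(data | bag A) = (2/6)(1/5)(4/4) = 0.066667; P(data | bag B) = (9/11)(8/10)(2/9) = 0.14545; P(data | bag C) = (7/12)(6/11)(5/10) = 0.15909; P(data | bag D) = (3/8)(2/7)(5/6) = 0.089286.
Weighting by the prior gives 1/4 · 0.066667 = 0.016667, 1/2 · 0.14545 = 0.072727, 1/8 · 0.15909 = 0.019886, 1/8 · 0.089286 = 0.011161; with total 0.12044.
Dividing through by the total gives posterior P(bag A | data) = 0.13838, P(bag B | data) = 0.60384, P(bag C | data) = 0.16511, P(bag D | data) = 0.092665.
Averaging over the posterior, P(yellow next | data) = (1)(0.13838) + (1/8)(0.60384) + (4/9)(0.16511) + (4/5)(0.092665) = 0.36138.

0.3614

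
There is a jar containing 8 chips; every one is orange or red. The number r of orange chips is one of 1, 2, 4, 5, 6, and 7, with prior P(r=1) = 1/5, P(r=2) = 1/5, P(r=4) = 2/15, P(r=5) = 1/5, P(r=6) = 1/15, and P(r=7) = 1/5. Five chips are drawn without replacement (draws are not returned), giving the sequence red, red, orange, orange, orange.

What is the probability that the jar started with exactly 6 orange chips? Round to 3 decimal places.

The likelihood of the observed sequence under each hypothesis: P(data | r = 1) = (7/8)(6/7)(1/6)(0/5) = 0; P(data | r = 2) = (6/8)(5/7)(2/6)(1/5)(0/4) = 0; P(data | r = 4) = (4/8)(3/7)(4/6)(3/5)(2/4) = 0.042857; P(data | r = 5) = (3/8)(2/7)(5/6)(4/5)(3/4) = 0.053571; P(data | r = 6) = (2/8)(1/7)(6/6)(5/5)(4/4) = 0.035714; P(data | r = 7) = (1/8)(0/7) = 0.
Multiplying each by its prior: 1/5 · 0 = 0, 1/5 · 0 = 0, 2/15 · 0.042857 = 0.0057143, 1/5 · 0.053571 = 0.010714, 1/15 · 0.035714 = 0.002381, 1/5 · 0 = 0; with total 0.01881.
By Bayes' rule, P(r = 6 | data) = (0.002381) / (0.01881) = 0.12658.

0.127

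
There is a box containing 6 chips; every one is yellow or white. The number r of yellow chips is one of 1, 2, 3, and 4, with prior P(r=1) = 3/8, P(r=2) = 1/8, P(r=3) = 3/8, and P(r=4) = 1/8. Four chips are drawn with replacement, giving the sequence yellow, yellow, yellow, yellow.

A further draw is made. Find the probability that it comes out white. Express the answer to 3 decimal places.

Compute the likelihood of the observed sequence for each case: P(data | r = 1) = (1/6)(1/6)(1/6)(1/6) = 0.0007716; P(data | r = 2) = (2/6)(2/6)(2/6)(2/6) = 0.012346; P(data | r = 3) = (3/6)(3/6)(3/6)(3/6) = 0.0625; P(data | r = 4) = (4/6)(4/6)(4/6)(4/6) = 0.19753.
The prior-weighted likelihoods are 3/8 · 0.0007716 = 0.00028935, 1/8 · 0.012346 = 0.0015432, 3/8 · 0.0625 = 0.023438, 1/8 · 0.19753 = 0.024691; these sum to 0.049961.
The posterior is then P(r = 1 | data) = 0.0057915, P(r = 2 | data) = 0.030888, P(r = 3 | data) = 0.46911, P(r = 4 | data) = 0.49421.
So P(white next | data) = Σ P(white next | H) P(H | data) = (5/6)(0.0057915) + (2/3)(0.030888) + (1/2)(0.46911) + (1/3)(0.49421) = 0.42471.

0.425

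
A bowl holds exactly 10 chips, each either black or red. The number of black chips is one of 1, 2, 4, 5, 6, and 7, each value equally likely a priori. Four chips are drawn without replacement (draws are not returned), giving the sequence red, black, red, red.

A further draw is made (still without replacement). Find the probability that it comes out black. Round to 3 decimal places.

0.333

Compute the likelihood of the observed sequence for each case: P(data | r = 1) = (9/10)(1/9)(8/8)(7/7) = 1/10; P(data | r = 2) = (8/10)(2/9)(7/8)(6/7) = 2/15; P(data | r = 4) = (6/10)(4/9)(5/8)(4/7) = 2/21; P(data | r = 5) = (5/10)(5/9)(4/8)(3/7) = 5/84; P(data | r = 6) = (4/10)(6/9)(3/8)(2/7) = 1/35; P(data | r = 7) = (3/10)(7/9)(2/8)(1/7) = 1/120.
The prior-weighted likelihoods are 1/6 · 1/10 = 1/60, 1/6 · 2/15 = 1/45, 1/6 · 2/21 = 1/63, 1/6 · 5/84 = 5/504, 1/6 · 1/35 = 1/210, 1/6 · 1/120 = 1/720; these sum to 17/240.
Dividing through by the total gives posterior P(r = 1 | data) = 4/17, P(r = 2 | data) = 16/51, P(r = 4 | data) = 80/357, P(r = 5 | data) = 50/357, P(r = 6 | data) = 8/119, P(r = 7 | data) = 1/51.
Averaging over the posterior, P(black next | data) = (0)(4/17) + (1/6)(16/51) + (1/2)(80/357) + (2/3)(50/357) + (5/6)(8/119) + (1)(1/51) = 1/3.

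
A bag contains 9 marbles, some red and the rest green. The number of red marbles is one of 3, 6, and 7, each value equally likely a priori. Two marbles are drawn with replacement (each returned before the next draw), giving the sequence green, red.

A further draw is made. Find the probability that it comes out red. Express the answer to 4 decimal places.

The likelihood of the observed sequence under each hypothesis: P(data | r = 3) = (6/9)(3/9) = 2/9; P(data | r = 6) = (3/9)(6/9) = 2/9; P(data | r = 7) = (2/9)(7/9) = 14/81.
Weighting by the prior gives 1/3 · 2/9 = 2/27, 1/3 · 2/9 = 2/27, 1/3 · 14/81 = 14/243; summing to 50/243.
Normalising, the posterior is P(r = 3 | data) = 9/25, P(r = 6 | data) = 9/25, P(r = 7 | data) = 7/25.
Averaging over the posterior, P(red next | data) = (1/3)(9/25) + (2/3)(9/25) + (7/9)(7/25) = 26/45.

0.5778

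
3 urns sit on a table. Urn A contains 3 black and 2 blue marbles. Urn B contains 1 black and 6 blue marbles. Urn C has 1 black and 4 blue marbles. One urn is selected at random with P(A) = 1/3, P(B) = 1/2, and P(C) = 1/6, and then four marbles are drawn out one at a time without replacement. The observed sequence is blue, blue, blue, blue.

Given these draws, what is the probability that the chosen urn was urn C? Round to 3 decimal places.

0.135

Compute the likelihood of the observed sequence for each case: P(data | urn A) = (2/5)(1/4)(0/3) = 0; P(data | urn B) = (6/7)(5/6)(4/5)(3/4) = 3/7; P(data | urn C) = (4/5)(3/4)(2/3)(1/2) = 1/5.
The prior-weighted likelihoods are 1/3 · 0 = 0, 1/2 · 3/7 = 3/14, 1/6 · 1/5 = 1/30; with total 26/105.
By Bayes' rule, P(urn C | data) = (1/30) / (26/105) = 7/52.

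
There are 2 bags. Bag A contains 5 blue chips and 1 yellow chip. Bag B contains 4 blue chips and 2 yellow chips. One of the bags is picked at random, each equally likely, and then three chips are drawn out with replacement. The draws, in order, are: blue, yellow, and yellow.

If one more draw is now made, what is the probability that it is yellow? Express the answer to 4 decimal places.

0.2937

Under each hypothesis, the probability of the observed sequence is: P(data | bag A) = (5/6)(1/6)(1/6) = 5/216; P(data | bag B) = (4/6)(2/6)(2/6) = 2/27.
The prior-weighted likelihoods are 1/2 · 5/216 = 5/432, 1/2 · 2/27 = 1/27; these sum to 7/144.
The posterior is then P(bag A | data) = 5/21, P(bag B | data) = 16/21.
The predictive probability is P(yellow next | data) = (1/6)(5/21) + (1/3)(16/21) = 37/126.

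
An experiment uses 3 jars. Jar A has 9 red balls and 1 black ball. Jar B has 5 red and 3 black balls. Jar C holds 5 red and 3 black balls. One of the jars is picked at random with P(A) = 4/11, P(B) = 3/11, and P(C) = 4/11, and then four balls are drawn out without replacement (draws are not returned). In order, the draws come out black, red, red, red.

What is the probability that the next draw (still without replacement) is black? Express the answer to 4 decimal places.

Under each hypothesis, the probability of the observed sequence is: P(data | jar A) = (1/10)(9/9)(8/8)(7/7) = 1/10; P(data | jar B) = (3/8)(5/7)(4/6)(3/5) = 3/28; P(data | jar C) = (3/8)(5/7)(4/6)(3/5) = 3/28.
Multiplying each by its prior: 4/11 · 1/10 = 2/55, 3/11 · 3/28 = 9/308, 4/11 · 3/28 = 3/77; with total 23/220.
The posterior is then P(jar A | data) = 8/23, P(jar B | data) = 45/161, P(jar C | data) = 60/161.
Averaging over the posterior, P(black next | data) = (0)(8/23) + (1/2)(45/161) + (1/2)(60/161) = 15/46.

0.3261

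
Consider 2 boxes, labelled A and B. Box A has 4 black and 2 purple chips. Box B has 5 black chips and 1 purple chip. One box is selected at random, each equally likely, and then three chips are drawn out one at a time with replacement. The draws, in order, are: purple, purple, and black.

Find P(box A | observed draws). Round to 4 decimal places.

0.7619

The likelihood of the observed sequence under each hypothesis: P(data | box A) = (2/6)(2/6)(4/6) = 2/27; P(data | box B) = (1/6)(1/6)(5/6) = 5/216.
Weighting by the prior gives 1/2 · 2/27 = 1/27, 1/2 · 5/216 = 5/432; these sum to 7/144.
Hence P(box A | data) = (1/27) / (7/144) = 16/21.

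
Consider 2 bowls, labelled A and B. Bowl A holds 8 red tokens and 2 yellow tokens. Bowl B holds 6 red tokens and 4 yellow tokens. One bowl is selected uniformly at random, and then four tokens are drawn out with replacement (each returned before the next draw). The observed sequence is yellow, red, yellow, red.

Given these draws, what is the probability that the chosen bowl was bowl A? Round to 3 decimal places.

0.308

The likelihood of the observed sequence under each hypothesis: P(data | bowl A) = (2/10)(8/10)(2/10)(8/10) = 16/625; P(data | bowl B) = (4/10)(6/10)(4/10)(6/10) = 36/625.
The prior-weighted likelihoods are 1/2 · 16/625 = 8/625, 1/2 · 36/625 = 18/625; with total 26/625.
So P(bowl A | data) = (8/625) / (26/625) = 4/13.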